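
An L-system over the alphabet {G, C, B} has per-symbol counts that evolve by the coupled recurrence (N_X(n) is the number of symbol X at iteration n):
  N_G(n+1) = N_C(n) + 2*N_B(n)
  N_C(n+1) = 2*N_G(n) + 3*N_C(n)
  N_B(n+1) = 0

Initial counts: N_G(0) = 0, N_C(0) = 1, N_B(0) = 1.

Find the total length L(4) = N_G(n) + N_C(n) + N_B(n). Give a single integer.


Answer: 234

Derivation:
Step 0: N_G=0, N_C=1, N_B=1, L=2
Step 1: N_G=3, N_C=3, N_B=0, L=6
Step 2: N_G=3, N_C=15, N_B=0, L=18
Step 3: N_G=15, N_C=51, N_B=0, L=66
Step 4: N_G=51, N_C=183, N_B=0, L=234


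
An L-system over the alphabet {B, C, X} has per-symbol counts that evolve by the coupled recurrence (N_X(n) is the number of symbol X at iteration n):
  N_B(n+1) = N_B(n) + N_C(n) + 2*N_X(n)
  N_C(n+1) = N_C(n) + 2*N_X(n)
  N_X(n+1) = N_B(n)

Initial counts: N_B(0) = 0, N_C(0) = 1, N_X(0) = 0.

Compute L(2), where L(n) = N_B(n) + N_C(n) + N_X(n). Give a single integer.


Step 0: N_B=0, N_C=1, N_X=0, L=1
Step 1: N_B=1, N_C=1, N_X=0, L=2
Step 2: N_B=2, N_C=1, N_X=1, L=4

Answer: 4


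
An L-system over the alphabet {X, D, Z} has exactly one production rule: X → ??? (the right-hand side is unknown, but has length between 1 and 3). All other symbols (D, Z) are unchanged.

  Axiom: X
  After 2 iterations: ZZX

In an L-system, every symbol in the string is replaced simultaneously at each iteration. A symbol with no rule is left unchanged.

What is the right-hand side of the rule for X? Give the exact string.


Trying X → ZX:
  Step 0: X
  Step 1: ZX
  Step 2: ZZX
Matches the given result.

Answer: ZX


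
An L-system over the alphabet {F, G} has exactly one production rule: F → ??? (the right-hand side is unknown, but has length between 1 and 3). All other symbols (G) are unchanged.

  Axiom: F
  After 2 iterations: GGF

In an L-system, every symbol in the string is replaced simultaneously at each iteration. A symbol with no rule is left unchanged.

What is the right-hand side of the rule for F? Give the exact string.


Answer: GF

Derivation:
Trying F → GF:
  Step 0: F
  Step 1: GF
  Step 2: GGF
Matches the given result.


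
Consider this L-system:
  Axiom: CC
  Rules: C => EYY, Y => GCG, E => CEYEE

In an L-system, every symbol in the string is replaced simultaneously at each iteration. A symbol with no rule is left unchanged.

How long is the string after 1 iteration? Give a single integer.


Step 0: length = 2
Step 1: length = 6

Answer: 6


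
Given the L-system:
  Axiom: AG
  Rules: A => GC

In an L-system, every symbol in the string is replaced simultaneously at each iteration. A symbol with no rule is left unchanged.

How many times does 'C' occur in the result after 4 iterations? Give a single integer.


Step 0: AG  (0 'C')
Step 1: GCG  (1 'C')
Step 2: GCG  (1 'C')
Step 3: GCG  (1 'C')
Step 4: GCG  (1 'C')

Answer: 1


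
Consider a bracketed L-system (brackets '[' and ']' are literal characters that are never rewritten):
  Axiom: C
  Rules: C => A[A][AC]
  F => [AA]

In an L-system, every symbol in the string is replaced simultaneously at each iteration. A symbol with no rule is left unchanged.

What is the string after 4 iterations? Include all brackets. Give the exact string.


Step 0: C
Step 1: A[A][AC]
Step 2: A[A][AA[A][AC]]
Step 3: A[A][AA[A][AA[A][AC]]]
Step 4: A[A][AA[A][AA[A][AA[A][AC]]]]

Answer: A[A][AA[A][AA[A][AA[A][AC]]]]


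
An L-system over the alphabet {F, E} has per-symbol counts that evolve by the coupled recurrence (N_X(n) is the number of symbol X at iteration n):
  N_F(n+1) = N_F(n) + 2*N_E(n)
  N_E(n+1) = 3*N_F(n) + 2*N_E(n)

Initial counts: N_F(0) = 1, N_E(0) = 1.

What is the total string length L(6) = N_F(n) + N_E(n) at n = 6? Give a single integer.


Step 0: N_F=1, N_E=1, L=2
Step 1: N_F=3, N_E=5, L=8
Step 2: N_F=13, N_E=19, L=32
Step 3: N_F=51, N_E=77, L=128
Step 4: N_F=205, N_E=307, L=512
Step 5: N_F=819, N_E=1229, L=2048
Step 6: N_F=3277, N_E=4915, L=8192

Answer: 8192


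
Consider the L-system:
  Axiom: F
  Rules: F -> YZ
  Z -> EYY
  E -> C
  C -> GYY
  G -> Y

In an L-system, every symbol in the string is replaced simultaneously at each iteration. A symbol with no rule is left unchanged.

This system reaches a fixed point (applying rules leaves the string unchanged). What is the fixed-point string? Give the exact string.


Step 0: F
Step 1: YZ
Step 2: YEYY
Step 3: YCYY
Step 4: YGYYYY
Step 5: YYYYYY
Step 6: YYYYYY  (unchanged — fixed point at step 5)

Answer: YYYYYY


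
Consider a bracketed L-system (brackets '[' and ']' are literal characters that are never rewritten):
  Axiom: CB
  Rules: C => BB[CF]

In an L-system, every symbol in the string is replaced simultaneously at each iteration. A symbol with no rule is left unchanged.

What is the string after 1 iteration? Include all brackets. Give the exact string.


Answer: BB[CF]B

Derivation:
Step 0: CB
Step 1: BB[CF]B


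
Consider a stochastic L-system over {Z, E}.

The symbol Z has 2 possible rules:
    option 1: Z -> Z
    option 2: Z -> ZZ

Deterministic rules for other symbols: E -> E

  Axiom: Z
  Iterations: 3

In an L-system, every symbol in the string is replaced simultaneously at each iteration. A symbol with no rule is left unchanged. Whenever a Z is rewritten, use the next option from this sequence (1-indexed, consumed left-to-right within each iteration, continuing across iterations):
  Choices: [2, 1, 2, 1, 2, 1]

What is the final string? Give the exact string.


Answer: ZZZZ

Derivation:
Step 0: Z
Step 1: ZZ  (used choices [2])
Step 2: ZZZ  (used choices [1, 2])
Step 3: ZZZZ  (used choices [1, 2, 1])


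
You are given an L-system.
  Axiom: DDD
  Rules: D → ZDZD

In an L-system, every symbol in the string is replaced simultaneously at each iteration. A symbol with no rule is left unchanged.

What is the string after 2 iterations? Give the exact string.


Answer: ZZDZDZZDZDZZDZDZZDZDZZDZDZZDZD

Derivation:
Step 0: DDD
Step 1: ZDZDZDZDZDZD
Step 2: ZZDZDZZDZDZZDZDZZDZDZZDZDZZDZD


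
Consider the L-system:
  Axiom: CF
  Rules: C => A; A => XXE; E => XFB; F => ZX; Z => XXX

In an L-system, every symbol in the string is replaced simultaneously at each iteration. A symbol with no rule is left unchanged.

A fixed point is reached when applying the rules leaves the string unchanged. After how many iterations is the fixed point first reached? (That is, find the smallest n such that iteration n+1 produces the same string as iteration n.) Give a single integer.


Step 0: CF
Step 1: AZX
Step 2: XXEXXXX
Step 3: XXXFBXXXX
Step 4: XXXZXBXXXX
Step 5: XXXXXXXBXXXX
Step 6: XXXXXXXBXXXX  (unchanged — fixed point at step 5)

Answer: 5


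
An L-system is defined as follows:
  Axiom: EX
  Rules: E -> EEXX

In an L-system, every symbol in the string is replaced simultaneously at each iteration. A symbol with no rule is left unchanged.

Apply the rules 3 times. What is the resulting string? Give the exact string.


Answer: EEXXEEXXXXEEXXEEXXXXXXX

Derivation:
Step 0: EX
Step 1: EEXXX
Step 2: EEXXEEXXXXX
Step 3: EEXXEEXXXXEEXXEEXXXXXXX


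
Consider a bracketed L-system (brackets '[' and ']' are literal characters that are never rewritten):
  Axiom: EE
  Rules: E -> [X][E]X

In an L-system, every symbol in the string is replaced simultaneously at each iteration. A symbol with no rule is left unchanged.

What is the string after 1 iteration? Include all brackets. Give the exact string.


Step 0: EE
Step 1: [X][E]X[X][E]X

Answer: [X][E]X[X][E]X


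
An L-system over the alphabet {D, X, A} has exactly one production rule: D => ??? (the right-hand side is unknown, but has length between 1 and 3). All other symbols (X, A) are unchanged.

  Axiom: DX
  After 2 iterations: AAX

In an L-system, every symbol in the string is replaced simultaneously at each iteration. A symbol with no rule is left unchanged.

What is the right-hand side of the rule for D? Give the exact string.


Answer: AA

Derivation:
Trying D => AA:
  Step 0: DX
  Step 1: AAX
  Step 2: AAX
Matches the given result.


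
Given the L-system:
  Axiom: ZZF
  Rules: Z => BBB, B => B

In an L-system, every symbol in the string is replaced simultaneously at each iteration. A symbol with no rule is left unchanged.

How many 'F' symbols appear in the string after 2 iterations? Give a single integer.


Answer: 1

Derivation:
Step 0: ZZF  (1 'F')
Step 1: BBBBBBF  (1 'F')
Step 2: BBBBBBF  (1 'F')


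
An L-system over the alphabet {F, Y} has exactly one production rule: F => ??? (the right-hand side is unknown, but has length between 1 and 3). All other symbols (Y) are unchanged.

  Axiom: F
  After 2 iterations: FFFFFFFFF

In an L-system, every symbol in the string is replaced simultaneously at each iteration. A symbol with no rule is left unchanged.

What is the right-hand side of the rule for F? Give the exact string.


Answer: FFF

Derivation:
Trying F => FFF:
  Step 0: F
  Step 1: FFF
  Step 2: FFFFFFFFF
Matches the given result.


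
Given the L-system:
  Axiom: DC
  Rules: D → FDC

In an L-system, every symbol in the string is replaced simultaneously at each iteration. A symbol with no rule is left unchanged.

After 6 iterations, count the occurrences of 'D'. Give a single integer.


Answer: 1

Derivation:
Step 0: DC  (1 'D')
Step 1: FDCC  (1 'D')
Step 2: FFDCCC  (1 'D')
Step 3: FFFDCCCC  (1 'D')
Step 4: FFFFDCCCCC  (1 'D')
Step 5: FFFFFDCCCCCC  (1 'D')
Step 6: FFFFFFDCCCCCCC  (1 'D')


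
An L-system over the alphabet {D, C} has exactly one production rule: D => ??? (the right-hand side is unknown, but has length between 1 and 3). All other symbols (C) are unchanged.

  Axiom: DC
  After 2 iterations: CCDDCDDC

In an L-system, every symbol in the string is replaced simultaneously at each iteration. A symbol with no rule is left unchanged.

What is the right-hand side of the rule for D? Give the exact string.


Trying D => CDD:
  Step 0: DC
  Step 1: CDDC
  Step 2: CCDDCDDC
Matches the given result.

Answer: CDD


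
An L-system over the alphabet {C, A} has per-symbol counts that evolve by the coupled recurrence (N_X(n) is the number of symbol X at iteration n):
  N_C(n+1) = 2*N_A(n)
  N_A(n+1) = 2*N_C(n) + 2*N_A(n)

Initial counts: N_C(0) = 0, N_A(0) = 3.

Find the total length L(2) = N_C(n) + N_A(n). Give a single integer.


Step 0: N_C=0, N_A=3, L=3
Step 1: N_C=6, N_A=6, L=12
Step 2: N_C=12, N_A=24, L=36

Answer: 36


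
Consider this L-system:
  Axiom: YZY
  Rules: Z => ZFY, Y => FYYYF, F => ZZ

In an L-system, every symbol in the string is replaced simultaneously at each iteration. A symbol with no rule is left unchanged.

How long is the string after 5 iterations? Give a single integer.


Step 0: length = 3
Step 1: length = 13
Step 2: length = 48
Step 3: length = 173
Step 4: length = 618
Step 5: length = 2203

Answer: 2203


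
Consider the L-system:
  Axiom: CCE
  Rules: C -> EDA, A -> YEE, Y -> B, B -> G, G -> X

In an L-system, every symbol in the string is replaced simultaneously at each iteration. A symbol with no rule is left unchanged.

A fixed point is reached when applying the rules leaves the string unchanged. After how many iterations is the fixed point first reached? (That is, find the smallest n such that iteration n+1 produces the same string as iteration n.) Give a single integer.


Step 0: CCE
Step 1: EDAEDAE
Step 2: EDYEEEDYEEE
Step 3: EDBEEEDBEEE
Step 4: EDGEEEDGEEE
Step 5: EDXEEEDXEEE
Step 6: EDXEEEDXEEE  (unchanged — fixed point at step 5)

Answer: 5


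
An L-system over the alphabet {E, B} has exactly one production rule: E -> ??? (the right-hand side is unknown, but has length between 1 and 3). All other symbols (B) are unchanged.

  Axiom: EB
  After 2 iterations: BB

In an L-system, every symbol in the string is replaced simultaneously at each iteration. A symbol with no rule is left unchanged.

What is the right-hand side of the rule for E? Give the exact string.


Trying E -> B:
  Step 0: EB
  Step 1: BB
  Step 2: BB
Matches the given result.

Answer: B


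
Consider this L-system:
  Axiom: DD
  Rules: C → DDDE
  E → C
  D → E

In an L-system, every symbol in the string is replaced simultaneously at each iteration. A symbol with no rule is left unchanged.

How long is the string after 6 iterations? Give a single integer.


Step 0: length = 2
Step 1: length = 2
Step 2: length = 2
Step 3: length = 8
Step 4: length = 8
Step 5: length = 14
Step 6: length = 32

Answer: 32


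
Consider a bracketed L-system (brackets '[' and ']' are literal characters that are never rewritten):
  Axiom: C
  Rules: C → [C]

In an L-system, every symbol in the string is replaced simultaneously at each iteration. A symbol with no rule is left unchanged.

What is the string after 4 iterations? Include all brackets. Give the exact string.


Step 0: C
Step 1: [C]
Step 2: [[C]]
Step 3: [[[C]]]
Step 4: [[[[C]]]]

Answer: [[[[C]]]]


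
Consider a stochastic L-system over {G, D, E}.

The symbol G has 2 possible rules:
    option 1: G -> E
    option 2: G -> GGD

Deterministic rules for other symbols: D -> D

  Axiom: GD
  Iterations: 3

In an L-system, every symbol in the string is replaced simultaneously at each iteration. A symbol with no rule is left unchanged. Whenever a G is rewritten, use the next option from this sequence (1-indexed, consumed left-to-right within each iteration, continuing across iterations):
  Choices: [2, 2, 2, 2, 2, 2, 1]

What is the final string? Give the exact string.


Answer: GGDGGDDGGDEDDD

Derivation:
Step 0: GD
Step 1: GGDD  (used choices [2])
Step 2: GGDGGDDD  (used choices [2, 2])
Step 3: GGDGGDDGGDEDDD  (used choices [2, 2, 2, 1])


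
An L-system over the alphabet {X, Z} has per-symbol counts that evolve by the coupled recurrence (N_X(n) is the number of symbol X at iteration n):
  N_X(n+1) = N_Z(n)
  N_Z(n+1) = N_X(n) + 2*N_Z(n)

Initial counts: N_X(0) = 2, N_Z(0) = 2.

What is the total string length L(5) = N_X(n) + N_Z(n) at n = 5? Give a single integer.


Step 0: N_X=2, N_Z=2, L=4
Step 1: N_X=2, N_Z=6, L=8
Step 2: N_X=6, N_Z=14, L=20
Step 3: N_X=14, N_Z=34, L=48
Step 4: N_X=34, N_Z=82, L=116
Step 5: N_X=82, N_Z=198, L=280

Answer: 280


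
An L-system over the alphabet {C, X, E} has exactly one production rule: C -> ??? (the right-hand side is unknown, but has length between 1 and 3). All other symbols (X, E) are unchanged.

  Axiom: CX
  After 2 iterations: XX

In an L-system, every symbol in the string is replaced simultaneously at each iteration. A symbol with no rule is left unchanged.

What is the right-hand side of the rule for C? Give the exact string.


Answer: X

Derivation:
Trying C -> X:
  Step 0: CX
  Step 1: XX
  Step 2: XX
Matches the given result.


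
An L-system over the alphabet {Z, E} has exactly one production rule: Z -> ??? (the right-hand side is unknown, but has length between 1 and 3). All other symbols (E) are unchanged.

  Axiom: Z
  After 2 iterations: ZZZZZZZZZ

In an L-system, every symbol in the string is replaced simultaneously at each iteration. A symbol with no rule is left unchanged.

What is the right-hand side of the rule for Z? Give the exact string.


Answer: ZZZ

Derivation:
Trying Z -> ZZZ:
  Step 0: Z
  Step 1: ZZZ
  Step 2: ZZZZZZZZZ
Matches the given result.


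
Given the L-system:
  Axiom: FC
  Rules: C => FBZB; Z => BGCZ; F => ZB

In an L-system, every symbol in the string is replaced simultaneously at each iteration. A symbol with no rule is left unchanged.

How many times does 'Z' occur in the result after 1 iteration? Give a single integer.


Step 0: FC  (0 'Z')
Step 1: ZBFBZB  (2 'Z')

Answer: 2


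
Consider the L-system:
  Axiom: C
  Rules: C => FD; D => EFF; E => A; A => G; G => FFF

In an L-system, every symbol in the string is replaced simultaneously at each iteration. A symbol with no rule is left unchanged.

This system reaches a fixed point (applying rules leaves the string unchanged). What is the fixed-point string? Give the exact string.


Step 0: C
Step 1: FD
Step 2: FEFF
Step 3: FAFF
Step 4: FGFF
Step 5: FFFFFF
Step 6: FFFFFF  (unchanged — fixed point at step 5)

Answer: FFFFFF


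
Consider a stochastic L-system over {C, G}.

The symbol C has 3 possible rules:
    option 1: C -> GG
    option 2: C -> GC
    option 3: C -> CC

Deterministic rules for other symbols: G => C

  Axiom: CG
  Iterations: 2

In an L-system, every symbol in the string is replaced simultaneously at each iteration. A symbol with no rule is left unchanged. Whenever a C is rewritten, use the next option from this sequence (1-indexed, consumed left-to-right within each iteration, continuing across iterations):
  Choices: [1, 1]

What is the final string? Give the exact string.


Step 0: CG
Step 1: GGC  (used choices [1])
Step 2: CCGG  (used choices [1])

Answer: CCGG


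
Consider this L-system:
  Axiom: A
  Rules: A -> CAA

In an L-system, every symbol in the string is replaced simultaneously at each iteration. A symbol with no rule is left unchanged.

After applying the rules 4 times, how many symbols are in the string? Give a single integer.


Step 0: length = 1
Step 1: length = 3
Step 2: length = 7
Step 3: length = 15
Step 4: length = 31

Answer: 31


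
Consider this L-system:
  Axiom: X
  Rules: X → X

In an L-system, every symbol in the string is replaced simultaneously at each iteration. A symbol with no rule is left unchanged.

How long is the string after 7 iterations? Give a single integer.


Step 0: length = 1
Step 1: length = 1
Step 2: length = 1
Step 3: length = 1
Step 4: length = 1
Step 5: length = 1
Step 6: length = 1
Step 7: length = 1

Answer: 1


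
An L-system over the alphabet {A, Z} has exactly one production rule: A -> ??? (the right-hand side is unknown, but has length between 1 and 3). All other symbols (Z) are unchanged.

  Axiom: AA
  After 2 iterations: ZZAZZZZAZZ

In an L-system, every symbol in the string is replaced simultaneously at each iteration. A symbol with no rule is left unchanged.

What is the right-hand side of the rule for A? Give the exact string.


Trying A -> ZAZ:
  Step 0: AA
  Step 1: ZAZZAZ
  Step 2: ZZAZZZZAZZ
Matches the given result.

Answer: ZAZ


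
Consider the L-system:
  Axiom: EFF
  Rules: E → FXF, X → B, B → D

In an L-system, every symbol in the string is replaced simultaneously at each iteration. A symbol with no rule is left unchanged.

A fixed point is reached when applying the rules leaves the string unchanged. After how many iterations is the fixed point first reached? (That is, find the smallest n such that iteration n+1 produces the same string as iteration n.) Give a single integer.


Answer: 3

Derivation:
Step 0: EFF
Step 1: FXFFF
Step 2: FBFFF
Step 3: FDFFF
Step 4: FDFFF  (unchanged — fixed point at step 3)


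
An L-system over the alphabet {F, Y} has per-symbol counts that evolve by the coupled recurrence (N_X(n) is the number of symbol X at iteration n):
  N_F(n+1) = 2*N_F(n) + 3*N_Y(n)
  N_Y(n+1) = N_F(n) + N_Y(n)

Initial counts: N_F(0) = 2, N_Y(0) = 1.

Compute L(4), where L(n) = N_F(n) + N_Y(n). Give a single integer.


Answer: 360

Derivation:
Step 0: N_F=2, N_Y=1, L=3
Step 1: N_F=7, N_Y=3, L=10
Step 2: N_F=23, N_Y=10, L=33
Step 3: N_F=76, N_Y=33, L=109
Step 4: N_F=251, N_Y=109, L=360


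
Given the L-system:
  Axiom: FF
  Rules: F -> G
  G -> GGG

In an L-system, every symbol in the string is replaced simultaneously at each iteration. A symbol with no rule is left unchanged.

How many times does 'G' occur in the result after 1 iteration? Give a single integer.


Step 0: FF  (0 'G')
Step 1: GG  (2 'G')

Answer: 2


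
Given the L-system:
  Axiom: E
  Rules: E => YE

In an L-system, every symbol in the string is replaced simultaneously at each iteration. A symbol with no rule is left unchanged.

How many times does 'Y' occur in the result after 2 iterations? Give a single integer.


Step 0: E  (0 'Y')
Step 1: YE  (1 'Y')
Step 2: YYE  (2 'Y')

Answer: 2


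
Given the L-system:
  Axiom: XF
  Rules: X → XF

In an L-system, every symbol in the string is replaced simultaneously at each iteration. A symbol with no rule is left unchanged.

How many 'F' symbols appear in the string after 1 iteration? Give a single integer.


Step 0: XF  (1 'F')
Step 1: XFF  (2 'F')

Answer: 2


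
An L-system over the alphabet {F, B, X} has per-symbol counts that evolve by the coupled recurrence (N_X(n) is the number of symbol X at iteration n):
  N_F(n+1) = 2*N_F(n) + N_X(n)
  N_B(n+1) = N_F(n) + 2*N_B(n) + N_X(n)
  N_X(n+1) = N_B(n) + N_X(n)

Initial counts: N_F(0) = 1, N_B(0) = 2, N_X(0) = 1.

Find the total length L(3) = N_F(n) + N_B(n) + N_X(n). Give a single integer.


Step 0: N_F=1, N_B=2, N_X=1, L=4
Step 1: N_F=3, N_B=6, N_X=3, L=12
Step 2: N_F=9, N_B=18, N_X=9, L=36
Step 3: N_F=27, N_B=54, N_X=27, L=108

Answer: 108


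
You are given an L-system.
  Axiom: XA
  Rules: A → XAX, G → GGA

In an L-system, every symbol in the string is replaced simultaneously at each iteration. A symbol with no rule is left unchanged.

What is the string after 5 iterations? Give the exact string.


Step 0: XA
Step 1: XXAX
Step 2: XXXAXX
Step 3: XXXXAXXX
Step 4: XXXXXAXXXX
Step 5: XXXXXXAXXXXX

Answer: XXXXXXAXXXXX


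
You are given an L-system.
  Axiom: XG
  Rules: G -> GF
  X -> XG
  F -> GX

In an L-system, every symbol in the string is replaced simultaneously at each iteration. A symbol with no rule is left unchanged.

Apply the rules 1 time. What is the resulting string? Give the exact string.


Answer: XGGF

Derivation:
Step 0: XG
Step 1: XGGF


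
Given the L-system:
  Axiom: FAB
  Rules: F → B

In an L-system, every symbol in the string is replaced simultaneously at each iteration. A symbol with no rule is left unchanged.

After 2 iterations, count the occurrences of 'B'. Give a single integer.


Answer: 2

Derivation:
Step 0: FAB  (1 'B')
Step 1: BAB  (2 'B')
Step 2: BAB  (2 'B')


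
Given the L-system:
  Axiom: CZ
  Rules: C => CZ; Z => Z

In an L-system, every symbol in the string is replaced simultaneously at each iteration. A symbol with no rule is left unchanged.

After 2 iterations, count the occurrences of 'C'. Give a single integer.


Answer: 1

Derivation:
Step 0: CZ  (1 'C')
Step 1: CZZ  (1 'C')
Step 2: CZZZ  (1 'C')


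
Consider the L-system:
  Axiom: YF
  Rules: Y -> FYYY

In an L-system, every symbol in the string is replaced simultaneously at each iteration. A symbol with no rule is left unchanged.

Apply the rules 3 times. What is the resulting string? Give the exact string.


Answer: FFFYYYFYYYFYYYFFYYYFYYYFYYYFFYYYFYYYFYYYF

Derivation:
Step 0: YF
Step 1: FYYYF
Step 2: FFYYYFYYYFYYYF
Step 3: FFFYYYFYYYFYYYFFYYYFYYYFYYYFFYYYFYYYFYYYF


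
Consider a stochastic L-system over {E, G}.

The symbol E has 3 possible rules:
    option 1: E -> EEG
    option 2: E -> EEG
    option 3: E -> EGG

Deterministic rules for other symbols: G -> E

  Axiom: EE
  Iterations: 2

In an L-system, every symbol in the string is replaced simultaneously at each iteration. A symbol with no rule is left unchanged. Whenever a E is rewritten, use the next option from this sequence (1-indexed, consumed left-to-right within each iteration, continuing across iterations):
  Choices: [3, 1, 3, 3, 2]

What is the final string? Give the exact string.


Answer: EGGEEEGGEEGE

Derivation:
Step 0: EE
Step 1: EGGEEG  (used choices [3, 1])
Step 2: EGGEEEGGEEGE  (used choices [3, 3, 2])


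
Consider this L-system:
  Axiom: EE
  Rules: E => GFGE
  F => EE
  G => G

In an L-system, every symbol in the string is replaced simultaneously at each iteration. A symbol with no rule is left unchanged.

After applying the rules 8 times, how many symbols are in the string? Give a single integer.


Step 0: length = 2
Step 1: length = 8
Step 2: length = 16
Step 3: length = 36
Step 4: length = 72
Step 5: length = 148
Step 6: length = 296
Step 7: length = 596
Step 8: length = 1192

Answer: 1192


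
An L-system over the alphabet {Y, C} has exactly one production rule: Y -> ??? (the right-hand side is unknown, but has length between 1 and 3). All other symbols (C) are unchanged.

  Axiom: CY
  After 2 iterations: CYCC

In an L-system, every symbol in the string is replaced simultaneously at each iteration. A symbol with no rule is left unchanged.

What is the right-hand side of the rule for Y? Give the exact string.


Answer: YC

Derivation:
Trying Y -> YC:
  Step 0: CY
  Step 1: CYC
  Step 2: CYCC
Matches the given result.


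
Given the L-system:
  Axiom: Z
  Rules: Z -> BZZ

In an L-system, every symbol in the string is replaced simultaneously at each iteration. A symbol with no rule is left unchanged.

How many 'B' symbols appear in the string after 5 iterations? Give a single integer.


Answer: 31

Derivation:
Step 0: Z  (0 'B')
Step 1: BZZ  (1 'B')
Step 2: BBZZBZZ  (3 'B')
Step 3: BBBZZBZZBBZZBZZ  (7 'B')
Step 4: BBBBZZBZZBBZZBZZBBBZZBZZBBZZBZZ  (15 'B')
Step 5: BBBBBZZBZZBBZZBZZBBBZZBZZBBZZBZZBBBBZZBZZBBZZBZZBBBZZBZZBBZZBZZ  (31 'B')


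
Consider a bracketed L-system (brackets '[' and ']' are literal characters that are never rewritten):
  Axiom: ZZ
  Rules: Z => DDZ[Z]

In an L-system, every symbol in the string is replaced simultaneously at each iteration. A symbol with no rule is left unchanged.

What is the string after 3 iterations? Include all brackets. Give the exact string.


Answer: DDDDDDZ[Z][DDZ[Z]][DDDDZ[Z][DDZ[Z]]]DDDDDDZ[Z][DDZ[Z]][DDDDZ[Z][DDZ[Z]]]

Derivation:
Step 0: ZZ
Step 1: DDZ[Z]DDZ[Z]
Step 2: DDDDZ[Z][DDZ[Z]]DDDDZ[Z][DDZ[Z]]
Step 3: DDDDDDZ[Z][DDZ[Z]][DDDDZ[Z][DDZ[Z]]]DDDDDDZ[Z][DDZ[Z]][DDDDZ[Z][DDZ[Z]]]


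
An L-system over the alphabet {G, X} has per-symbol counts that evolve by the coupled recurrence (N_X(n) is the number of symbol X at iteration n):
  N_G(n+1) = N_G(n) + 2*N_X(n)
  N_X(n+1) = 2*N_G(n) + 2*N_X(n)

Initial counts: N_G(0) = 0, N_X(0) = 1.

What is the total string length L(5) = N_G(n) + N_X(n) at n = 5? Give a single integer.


Step 0: N_G=0, N_X=1, L=1
Step 1: N_G=2, N_X=2, L=4
Step 2: N_G=6, N_X=8, L=14
Step 3: N_G=22, N_X=28, L=50
Step 4: N_G=78, N_X=100, L=178
Step 5: N_G=278, N_X=356, L=634

Answer: 634


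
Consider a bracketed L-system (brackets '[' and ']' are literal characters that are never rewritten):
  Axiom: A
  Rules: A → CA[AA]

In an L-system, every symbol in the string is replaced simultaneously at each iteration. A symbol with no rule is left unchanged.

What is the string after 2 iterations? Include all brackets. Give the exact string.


Step 0: A
Step 1: CA[AA]
Step 2: CCA[AA][CA[AA]CA[AA]]

Answer: CCA[AA][CA[AA]CA[AA]]


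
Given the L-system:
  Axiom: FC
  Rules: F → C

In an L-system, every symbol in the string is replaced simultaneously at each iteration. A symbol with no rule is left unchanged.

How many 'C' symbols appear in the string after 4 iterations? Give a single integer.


Answer: 2

Derivation:
Step 0: FC  (1 'C')
Step 1: CC  (2 'C')
Step 2: CC  (2 'C')
Step 3: CC  (2 'C')
Step 4: CC  (2 'C')


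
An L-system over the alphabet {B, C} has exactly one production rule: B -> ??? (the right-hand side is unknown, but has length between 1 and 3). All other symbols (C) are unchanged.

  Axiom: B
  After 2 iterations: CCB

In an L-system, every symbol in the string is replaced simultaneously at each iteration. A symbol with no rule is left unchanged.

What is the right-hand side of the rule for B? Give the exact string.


Answer: CB

Derivation:
Trying B -> CB:
  Step 0: B
  Step 1: CB
  Step 2: CCB
Matches the given result.


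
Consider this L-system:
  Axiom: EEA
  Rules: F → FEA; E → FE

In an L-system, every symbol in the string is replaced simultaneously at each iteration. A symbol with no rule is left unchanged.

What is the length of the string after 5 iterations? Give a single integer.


Step 0: length = 3
Step 1: length = 5
Step 2: length = 11
Step 3: length = 23
Step 4: length = 47
Step 5: length = 95

Answer: 95


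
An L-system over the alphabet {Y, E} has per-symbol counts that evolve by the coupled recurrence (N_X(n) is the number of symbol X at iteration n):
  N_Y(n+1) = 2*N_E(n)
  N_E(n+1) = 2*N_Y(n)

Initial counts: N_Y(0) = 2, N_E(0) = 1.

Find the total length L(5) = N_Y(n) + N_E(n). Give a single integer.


Answer: 96

Derivation:
Step 0: N_Y=2, N_E=1, L=3
Step 1: N_Y=2, N_E=4, L=6
Step 2: N_Y=8, N_E=4, L=12
Step 3: N_Y=8, N_E=16, L=24
Step 4: N_Y=32, N_E=16, L=48
Step 5: N_Y=32, N_E=64, L=96


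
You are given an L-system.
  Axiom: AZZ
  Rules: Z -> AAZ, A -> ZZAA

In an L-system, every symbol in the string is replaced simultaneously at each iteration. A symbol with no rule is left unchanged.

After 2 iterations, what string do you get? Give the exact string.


Answer: AAZAAZZZAAZZAAZZAAZZAAAAZZZAAZZAAAAZ

Derivation:
Step 0: AZZ
Step 1: ZZAAAAZAAZ
Step 2: AAZAAZZZAAZZAAZZAAZZAAAAZZZAAZZAAAAZ


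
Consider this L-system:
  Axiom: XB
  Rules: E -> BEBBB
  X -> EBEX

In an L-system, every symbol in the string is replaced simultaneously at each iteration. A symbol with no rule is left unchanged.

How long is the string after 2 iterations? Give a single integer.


Answer: 16

Derivation:
Step 0: length = 2
Step 1: length = 5
Step 2: length = 16


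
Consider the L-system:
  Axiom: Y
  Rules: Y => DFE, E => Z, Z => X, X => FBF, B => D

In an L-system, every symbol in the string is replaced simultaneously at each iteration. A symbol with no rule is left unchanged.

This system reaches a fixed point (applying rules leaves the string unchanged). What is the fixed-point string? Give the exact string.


Answer: DFFDF

Derivation:
Step 0: Y
Step 1: DFE
Step 2: DFZ
Step 3: DFX
Step 4: DFFBF
Step 5: DFFDF
Step 6: DFFDF  (unchanged — fixed point at step 5)


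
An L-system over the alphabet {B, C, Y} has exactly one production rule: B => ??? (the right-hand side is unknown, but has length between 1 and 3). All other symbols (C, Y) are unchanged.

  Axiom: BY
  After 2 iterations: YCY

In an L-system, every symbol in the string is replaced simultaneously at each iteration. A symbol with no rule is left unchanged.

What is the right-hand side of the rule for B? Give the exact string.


Trying B => YC:
  Step 0: BY
  Step 1: YCY
  Step 2: YCY
Matches the given result.

Answer: YC


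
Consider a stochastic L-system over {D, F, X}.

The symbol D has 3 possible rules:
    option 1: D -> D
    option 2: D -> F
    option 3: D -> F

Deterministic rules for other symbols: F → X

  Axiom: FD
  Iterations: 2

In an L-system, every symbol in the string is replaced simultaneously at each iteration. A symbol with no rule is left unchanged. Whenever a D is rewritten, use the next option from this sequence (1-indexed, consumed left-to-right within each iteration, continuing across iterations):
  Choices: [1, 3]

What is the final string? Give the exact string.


Step 0: FD
Step 1: XD  (used choices [1])
Step 2: XF  (used choices [3])

Answer: XF


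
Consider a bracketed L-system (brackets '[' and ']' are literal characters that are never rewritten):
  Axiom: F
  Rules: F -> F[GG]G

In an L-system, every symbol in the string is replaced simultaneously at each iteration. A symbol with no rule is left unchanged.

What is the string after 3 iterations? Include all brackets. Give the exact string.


Answer: F[GG]G[GG]G[GG]G

Derivation:
Step 0: F
Step 1: F[GG]G
Step 2: F[GG]G[GG]G
Step 3: F[GG]G[GG]G[GG]G


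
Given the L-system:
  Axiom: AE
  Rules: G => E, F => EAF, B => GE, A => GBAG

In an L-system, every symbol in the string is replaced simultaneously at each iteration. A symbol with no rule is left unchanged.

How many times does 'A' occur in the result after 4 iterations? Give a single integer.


Answer: 1

Derivation:
Step 0: AE  (1 'A')
Step 1: GBAGE  (1 'A')
Step 2: EGEGBAGEE  (1 'A')
Step 3: EEEEGEGBAGEEE  (1 'A')
Step 4: EEEEEEEGEGBAGEEEE  (1 'A')


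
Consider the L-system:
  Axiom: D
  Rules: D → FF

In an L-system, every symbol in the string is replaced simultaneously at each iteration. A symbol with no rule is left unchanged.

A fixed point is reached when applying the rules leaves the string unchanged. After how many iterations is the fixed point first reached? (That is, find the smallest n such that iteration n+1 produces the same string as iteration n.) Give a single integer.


Step 0: D
Step 1: FF
Step 2: FF  (unchanged — fixed point at step 1)

Answer: 1


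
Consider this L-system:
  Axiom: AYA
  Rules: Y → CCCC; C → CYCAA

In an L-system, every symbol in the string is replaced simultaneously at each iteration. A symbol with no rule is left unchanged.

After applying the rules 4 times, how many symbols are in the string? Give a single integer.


Step 0: length = 3
Step 1: length = 6
Step 2: length = 22
Step 3: length = 66
Step 4: length = 218

Answer: 218


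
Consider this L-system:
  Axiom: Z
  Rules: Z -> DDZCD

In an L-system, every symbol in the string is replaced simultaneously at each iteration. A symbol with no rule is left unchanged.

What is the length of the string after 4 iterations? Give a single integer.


Answer: 17

Derivation:
Step 0: length = 1
Step 1: length = 5
Step 2: length = 9
Step 3: length = 13
Step 4: length = 17


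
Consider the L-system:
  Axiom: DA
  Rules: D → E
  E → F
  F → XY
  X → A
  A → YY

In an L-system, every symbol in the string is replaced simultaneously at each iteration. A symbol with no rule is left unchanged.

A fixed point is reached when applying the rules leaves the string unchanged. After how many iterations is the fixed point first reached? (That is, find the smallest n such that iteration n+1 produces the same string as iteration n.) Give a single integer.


Step 0: DA
Step 1: EYY
Step 2: FYY
Step 3: XYYY
Step 4: AYYY
Step 5: YYYYY
Step 6: YYYYY  (unchanged — fixed point at step 5)

Answer: 5


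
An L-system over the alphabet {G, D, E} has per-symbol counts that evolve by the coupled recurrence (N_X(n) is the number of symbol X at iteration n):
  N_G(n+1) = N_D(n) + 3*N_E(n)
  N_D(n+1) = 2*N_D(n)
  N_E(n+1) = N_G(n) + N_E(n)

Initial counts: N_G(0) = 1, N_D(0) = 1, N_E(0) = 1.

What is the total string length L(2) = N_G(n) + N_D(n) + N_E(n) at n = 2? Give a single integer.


Step 0: N_G=1, N_D=1, N_E=1, L=3
Step 1: N_G=4, N_D=2, N_E=2, L=8
Step 2: N_G=8, N_D=4, N_E=6, L=18

Answer: 18


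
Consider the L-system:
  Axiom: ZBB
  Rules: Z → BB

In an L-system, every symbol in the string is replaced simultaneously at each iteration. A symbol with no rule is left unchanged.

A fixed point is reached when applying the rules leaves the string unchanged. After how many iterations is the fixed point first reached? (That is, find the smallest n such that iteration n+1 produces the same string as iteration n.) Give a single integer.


Step 0: ZBB
Step 1: BBBB
Step 2: BBBB  (unchanged — fixed point at step 1)

Answer: 1


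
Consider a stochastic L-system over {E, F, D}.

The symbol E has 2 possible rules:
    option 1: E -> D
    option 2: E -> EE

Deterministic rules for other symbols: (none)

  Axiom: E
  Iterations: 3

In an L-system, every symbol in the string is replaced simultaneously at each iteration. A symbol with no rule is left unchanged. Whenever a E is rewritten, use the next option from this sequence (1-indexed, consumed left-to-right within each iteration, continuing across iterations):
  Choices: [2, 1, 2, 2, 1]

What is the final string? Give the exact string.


Answer: DEED

Derivation:
Step 0: E
Step 1: EE  (used choices [2])
Step 2: DEE  (used choices [1, 2])
Step 3: DEED  (used choices [2, 1])


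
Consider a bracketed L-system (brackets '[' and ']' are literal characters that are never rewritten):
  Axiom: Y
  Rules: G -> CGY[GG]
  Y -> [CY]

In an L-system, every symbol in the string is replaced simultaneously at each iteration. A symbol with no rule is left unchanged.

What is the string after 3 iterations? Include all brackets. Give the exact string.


Step 0: Y
Step 1: [CY]
Step 2: [C[CY]]
Step 3: [C[C[CY]]]

Answer: [C[C[CY]]]


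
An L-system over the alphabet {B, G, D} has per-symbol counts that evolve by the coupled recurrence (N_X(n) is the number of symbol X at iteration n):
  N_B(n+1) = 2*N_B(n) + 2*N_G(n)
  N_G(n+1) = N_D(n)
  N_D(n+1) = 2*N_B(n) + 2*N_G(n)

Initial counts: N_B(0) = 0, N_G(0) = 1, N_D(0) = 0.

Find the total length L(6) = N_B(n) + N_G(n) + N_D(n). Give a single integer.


Answer: 568

Derivation:
Step 0: N_B=0, N_G=1, N_D=0, L=1
Step 1: N_B=2, N_G=0, N_D=2, L=4
Step 2: N_B=4, N_G=2, N_D=4, L=10
Step 3: N_B=12, N_G=4, N_D=12, L=28
Step 4: N_B=32, N_G=12, N_D=32, L=76
Step 5: N_B=88, N_G=32, N_D=88, L=208
Step 6: N_B=240, N_G=88, N_D=240, L=568


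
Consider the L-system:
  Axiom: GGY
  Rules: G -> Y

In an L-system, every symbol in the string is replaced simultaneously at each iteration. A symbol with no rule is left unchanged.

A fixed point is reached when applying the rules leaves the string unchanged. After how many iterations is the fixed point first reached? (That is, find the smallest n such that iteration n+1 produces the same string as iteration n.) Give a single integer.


Step 0: GGY
Step 1: YYY
Step 2: YYY  (unchanged — fixed point at step 1)

Answer: 1


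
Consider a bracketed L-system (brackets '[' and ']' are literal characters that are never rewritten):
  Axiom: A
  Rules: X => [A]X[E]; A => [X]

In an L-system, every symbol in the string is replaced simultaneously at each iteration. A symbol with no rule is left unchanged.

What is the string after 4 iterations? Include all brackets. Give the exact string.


Step 0: A
Step 1: [X]
Step 2: [[A]X[E]]
Step 3: [[[X]][A]X[E][E]]
Step 4: [[[[A]X[E]]][[X]][A]X[E][E][E]]

Answer: [[[[A]X[E]]][[X]][A]X[E][E][E]]


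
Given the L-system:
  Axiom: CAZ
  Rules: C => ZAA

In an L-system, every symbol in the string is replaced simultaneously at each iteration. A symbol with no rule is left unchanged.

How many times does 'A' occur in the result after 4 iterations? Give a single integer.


Answer: 3

Derivation:
Step 0: CAZ  (1 'A')
Step 1: ZAAAZ  (3 'A')
Step 2: ZAAAZ  (3 'A')
Step 3: ZAAAZ  (3 'A')
Step 4: ZAAAZ  (3 'A')


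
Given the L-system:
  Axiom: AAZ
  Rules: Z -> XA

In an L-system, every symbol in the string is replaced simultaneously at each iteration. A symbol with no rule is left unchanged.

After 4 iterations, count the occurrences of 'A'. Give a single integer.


Step 0: AAZ  (2 'A')
Step 1: AAXA  (3 'A')
Step 2: AAXA  (3 'A')
Step 3: AAXA  (3 'A')
Step 4: AAXA  (3 'A')

Answer: 3


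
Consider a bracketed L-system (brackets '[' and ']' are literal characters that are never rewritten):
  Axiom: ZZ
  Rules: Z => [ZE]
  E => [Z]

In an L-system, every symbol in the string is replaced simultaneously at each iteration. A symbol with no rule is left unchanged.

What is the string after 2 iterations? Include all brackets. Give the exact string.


Answer: [[ZE][Z]][[ZE][Z]]

Derivation:
Step 0: ZZ
Step 1: [ZE][ZE]
Step 2: [[ZE][Z]][[ZE][Z]]


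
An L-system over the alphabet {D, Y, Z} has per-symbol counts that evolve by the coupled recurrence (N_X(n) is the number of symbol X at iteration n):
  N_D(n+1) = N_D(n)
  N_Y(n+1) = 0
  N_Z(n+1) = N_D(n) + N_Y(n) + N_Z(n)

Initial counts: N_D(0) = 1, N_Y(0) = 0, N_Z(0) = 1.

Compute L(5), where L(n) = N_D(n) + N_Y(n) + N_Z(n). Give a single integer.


Answer: 7

Derivation:
Step 0: N_D=1, N_Y=0, N_Z=1, L=2
Step 1: N_D=1, N_Y=0, N_Z=2, L=3
Step 2: N_D=1, N_Y=0, N_Z=3, L=4
Step 3: N_D=1, N_Y=0, N_Z=4, L=5
Step 4: N_D=1, N_Y=0, N_Z=5, L=6
Step 5: N_D=1, N_Y=0, N_Z=6, L=7


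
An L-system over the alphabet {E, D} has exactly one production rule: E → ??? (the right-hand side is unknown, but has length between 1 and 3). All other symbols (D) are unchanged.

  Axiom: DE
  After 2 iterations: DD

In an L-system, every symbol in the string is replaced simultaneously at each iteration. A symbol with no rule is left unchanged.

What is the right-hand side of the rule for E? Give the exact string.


Trying E → D:
  Step 0: DE
  Step 1: DD
  Step 2: DD
Matches the given result.

Answer: D


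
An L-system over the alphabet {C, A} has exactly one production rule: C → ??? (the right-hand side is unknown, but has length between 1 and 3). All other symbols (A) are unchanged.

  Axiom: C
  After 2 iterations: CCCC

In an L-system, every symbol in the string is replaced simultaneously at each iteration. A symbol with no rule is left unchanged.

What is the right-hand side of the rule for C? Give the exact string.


Answer: CC

Derivation:
Trying C → CC:
  Step 0: C
  Step 1: CC
  Step 2: CCCC
Matches the given result.
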